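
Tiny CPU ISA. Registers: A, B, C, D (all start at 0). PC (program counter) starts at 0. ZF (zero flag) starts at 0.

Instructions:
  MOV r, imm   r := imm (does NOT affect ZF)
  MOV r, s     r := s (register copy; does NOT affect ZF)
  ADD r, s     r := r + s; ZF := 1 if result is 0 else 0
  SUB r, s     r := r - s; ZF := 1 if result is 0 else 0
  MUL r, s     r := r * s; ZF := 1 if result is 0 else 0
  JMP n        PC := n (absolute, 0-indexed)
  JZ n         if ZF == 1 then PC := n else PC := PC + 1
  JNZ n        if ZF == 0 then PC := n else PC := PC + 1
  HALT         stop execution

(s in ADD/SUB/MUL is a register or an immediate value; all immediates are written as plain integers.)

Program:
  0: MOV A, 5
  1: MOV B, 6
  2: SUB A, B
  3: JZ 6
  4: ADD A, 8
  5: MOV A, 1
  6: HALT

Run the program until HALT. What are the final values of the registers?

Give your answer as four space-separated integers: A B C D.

Step 1: PC=0 exec 'MOV A, 5'. After: A=5 B=0 C=0 D=0 ZF=0 PC=1
Step 2: PC=1 exec 'MOV B, 6'. After: A=5 B=6 C=0 D=0 ZF=0 PC=2
Step 3: PC=2 exec 'SUB A, B'. After: A=-1 B=6 C=0 D=0 ZF=0 PC=3
Step 4: PC=3 exec 'JZ 6'. After: A=-1 B=6 C=0 D=0 ZF=0 PC=4
Step 5: PC=4 exec 'ADD A, 8'. After: A=7 B=6 C=0 D=0 ZF=0 PC=5
Step 6: PC=5 exec 'MOV A, 1'. After: A=1 B=6 C=0 D=0 ZF=0 PC=6
Step 7: PC=6 exec 'HALT'. After: A=1 B=6 C=0 D=0 ZF=0 PC=6 HALTED

Answer: 1 6 0 0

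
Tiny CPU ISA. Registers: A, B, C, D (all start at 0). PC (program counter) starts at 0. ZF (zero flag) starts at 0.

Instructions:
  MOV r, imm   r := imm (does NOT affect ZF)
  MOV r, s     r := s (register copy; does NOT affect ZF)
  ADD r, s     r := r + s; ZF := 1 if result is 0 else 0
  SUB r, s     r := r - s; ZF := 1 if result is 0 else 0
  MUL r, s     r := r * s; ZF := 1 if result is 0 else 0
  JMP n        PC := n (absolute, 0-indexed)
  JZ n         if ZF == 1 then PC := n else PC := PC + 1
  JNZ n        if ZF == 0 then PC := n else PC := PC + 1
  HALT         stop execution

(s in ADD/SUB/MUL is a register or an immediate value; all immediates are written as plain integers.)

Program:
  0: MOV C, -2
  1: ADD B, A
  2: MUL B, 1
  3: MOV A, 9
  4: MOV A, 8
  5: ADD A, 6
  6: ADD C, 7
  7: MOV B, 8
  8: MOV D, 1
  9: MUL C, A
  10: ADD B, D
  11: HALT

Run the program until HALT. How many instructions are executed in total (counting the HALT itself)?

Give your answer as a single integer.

Answer: 12

Derivation:
Step 1: PC=0 exec 'MOV C, -2'. After: A=0 B=0 C=-2 D=0 ZF=0 PC=1
Step 2: PC=1 exec 'ADD B, A'. After: A=0 B=0 C=-2 D=0 ZF=1 PC=2
Step 3: PC=2 exec 'MUL B, 1'. After: A=0 B=0 C=-2 D=0 ZF=1 PC=3
Step 4: PC=3 exec 'MOV A, 9'. After: A=9 B=0 C=-2 D=0 ZF=1 PC=4
Step 5: PC=4 exec 'MOV A, 8'. After: A=8 B=0 C=-2 D=0 ZF=1 PC=5
Step 6: PC=5 exec 'ADD A, 6'. After: A=14 B=0 C=-2 D=0 ZF=0 PC=6
Step 7: PC=6 exec 'ADD C, 7'. After: A=14 B=0 C=5 D=0 ZF=0 PC=7
Step 8: PC=7 exec 'MOV B, 8'. After: A=14 B=8 C=5 D=0 ZF=0 PC=8
Step 9: PC=8 exec 'MOV D, 1'. After: A=14 B=8 C=5 D=1 ZF=0 PC=9
Step 10: PC=9 exec 'MUL C, A'. After: A=14 B=8 C=70 D=1 ZF=0 PC=10
Step 11: PC=10 exec 'ADD B, D'. After: A=14 B=9 C=70 D=1 ZF=0 PC=11
Step 12: PC=11 exec 'HALT'. After: A=14 B=9 C=70 D=1 ZF=0 PC=11 HALTED
Total instructions executed: 12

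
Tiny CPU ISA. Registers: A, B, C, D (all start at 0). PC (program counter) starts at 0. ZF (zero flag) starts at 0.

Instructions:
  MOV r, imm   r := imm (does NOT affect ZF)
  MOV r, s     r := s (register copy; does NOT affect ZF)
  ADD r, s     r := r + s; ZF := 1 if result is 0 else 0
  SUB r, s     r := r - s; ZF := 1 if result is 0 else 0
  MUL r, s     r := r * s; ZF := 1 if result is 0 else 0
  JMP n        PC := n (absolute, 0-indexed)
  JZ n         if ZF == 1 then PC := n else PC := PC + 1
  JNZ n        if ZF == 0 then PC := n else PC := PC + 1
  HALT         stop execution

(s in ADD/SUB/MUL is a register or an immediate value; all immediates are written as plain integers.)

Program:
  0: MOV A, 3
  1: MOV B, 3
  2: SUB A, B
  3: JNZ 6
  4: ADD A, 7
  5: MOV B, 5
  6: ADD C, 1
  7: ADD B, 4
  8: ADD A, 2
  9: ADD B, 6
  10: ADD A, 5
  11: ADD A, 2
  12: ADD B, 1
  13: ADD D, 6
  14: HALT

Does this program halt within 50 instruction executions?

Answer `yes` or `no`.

Step 1: PC=0 exec 'MOV A, 3'. After: A=3 B=0 C=0 D=0 ZF=0 PC=1
Step 2: PC=1 exec 'MOV B, 3'. After: A=3 B=3 C=0 D=0 ZF=0 PC=2
Step 3: PC=2 exec 'SUB A, B'. After: A=0 B=3 C=0 D=0 ZF=1 PC=3
Step 4: PC=3 exec 'JNZ 6'. After: A=0 B=3 C=0 D=0 ZF=1 PC=4
Step 5: PC=4 exec 'ADD A, 7'. After: A=7 B=3 C=0 D=0 ZF=0 PC=5
Step 6: PC=5 exec 'MOV B, 5'. After: A=7 B=5 C=0 D=0 ZF=0 PC=6
Step 7: PC=6 exec 'ADD C, 1'. After: A=7 B=5 C=1 D=0 ZF=0 PC=7
Step 8: PC=7 exec 'ADD B, 4'. After: A=7 B=9 C=1 D=0 ZF=0 PC=8
Step 9: PC=8 exec 'ADD A, 2'. After: A=9 B=9 C=1 D=0 ZF=0 PC=9
Step 10: PC=9 exec 'ADD B, 6'. After: A=9 B=15 C=1 D=0 ZF=0 PC=10
Step 11: PC=10 exec 'ADD A, 5'. After: A=14 B=15 C=1 D=0 ZF=0 PC=11
Step 12: PC=11 exec 'ADD A, 2'. After: A=16 B=15 C=1 D=0 ZF=0 PC=12
Step 13: PC=12 exec 'ADD B, 1'. After: A=16 B=16 C=1 D=0 ZF=0 PC=13
Step 14: PC=13 exec 'ADD D, 6'. After: A=16 B=16 C=1 D=6 ZF=0 PC=14
Step 15: PC=14 exec 'HALT'. After: A=16 B=16 C=1 D=6 ZF=0 PC=14 HALTED

Answer: yes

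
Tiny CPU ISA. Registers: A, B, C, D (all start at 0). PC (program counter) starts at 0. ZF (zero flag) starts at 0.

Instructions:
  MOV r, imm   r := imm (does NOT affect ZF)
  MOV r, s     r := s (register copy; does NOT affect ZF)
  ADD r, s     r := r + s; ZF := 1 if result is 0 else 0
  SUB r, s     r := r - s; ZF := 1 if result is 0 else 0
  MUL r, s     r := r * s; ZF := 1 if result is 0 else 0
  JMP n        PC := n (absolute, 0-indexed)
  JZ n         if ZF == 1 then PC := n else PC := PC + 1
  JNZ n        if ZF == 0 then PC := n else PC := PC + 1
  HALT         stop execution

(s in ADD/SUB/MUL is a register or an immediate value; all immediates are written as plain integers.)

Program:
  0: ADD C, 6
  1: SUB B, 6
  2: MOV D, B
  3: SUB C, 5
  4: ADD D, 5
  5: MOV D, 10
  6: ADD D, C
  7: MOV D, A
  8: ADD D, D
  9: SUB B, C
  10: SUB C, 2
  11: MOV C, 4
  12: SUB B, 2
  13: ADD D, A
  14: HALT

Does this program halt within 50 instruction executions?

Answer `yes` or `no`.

Step 1: PC=0 exec 'ADD C, 6'. After: A=0 B=0 C=6 D=0 ZF=0 PC=1
Step 2: PC=1 exec 'SUB B, 6'. After: A=0 B=-6 C=6 D=0 ZF=0 PC=2
Step 3: PC=2 exec 'MOV D, B'. After: A=0 B=-6 C=6 D=-6 ZF=0 PC=3
Step 4: PC=3 exec 'SUB C, 5'. After: A=0 B=-6 C=1 D=-6 ZF=0 PC=4
Step 5: PC=4 exec 'ADD D, 5'. After: A=0 B=-6 C=1 D=-1 ZF=0 PC=5
Step 6: PC=5 exec 'MOV D, 10'. After: A=0 B=-6 C=1 D=10 ZF=0 PC=6
Step 7: PC=6 exec 'ADD D, C'. After: A=0 B=-6 C=1 D=11 ZF=0 PC=7
Step 8: PC=7 exec 'MOV D, A'. After: A=0 B=-6 C=1 D=0 ZF=0 PC=8
Step 9: PC=8 exec 'ADD D, D'. After: A=0 B=-6 C=1 D=0 ZF=1 PC=9
Step 10: PC=9 exec 'SUB B, C'. After: A=0 B=-7 C=1 D=0 ZF=0 PC=10
Step 11: PC=10 exec 'SUB C, 2'. After: A=0 B=-7 C=-1 D=0 ZF=0 PC=11
Step 12: PC=11 exec 'MOV C, 4'. After: A=0 B=-7 C=4 D=0 ZF=0 PC=12
Step 13: PC=12 exec 'SUB B, 2'. After: A=0 B=-9 C=4 D=0 ZF=0 PC=13
Step 14: PC=13 exec 'ADD D, A'. After: A=0 B=-9 C=4 D=0 ZF=1 PC=14
Step 15: PC=14 exec 'HALT'. After: A=0 B=-9 C=4 D=0 ZF=1 PC=14 HALTED

Answer: yes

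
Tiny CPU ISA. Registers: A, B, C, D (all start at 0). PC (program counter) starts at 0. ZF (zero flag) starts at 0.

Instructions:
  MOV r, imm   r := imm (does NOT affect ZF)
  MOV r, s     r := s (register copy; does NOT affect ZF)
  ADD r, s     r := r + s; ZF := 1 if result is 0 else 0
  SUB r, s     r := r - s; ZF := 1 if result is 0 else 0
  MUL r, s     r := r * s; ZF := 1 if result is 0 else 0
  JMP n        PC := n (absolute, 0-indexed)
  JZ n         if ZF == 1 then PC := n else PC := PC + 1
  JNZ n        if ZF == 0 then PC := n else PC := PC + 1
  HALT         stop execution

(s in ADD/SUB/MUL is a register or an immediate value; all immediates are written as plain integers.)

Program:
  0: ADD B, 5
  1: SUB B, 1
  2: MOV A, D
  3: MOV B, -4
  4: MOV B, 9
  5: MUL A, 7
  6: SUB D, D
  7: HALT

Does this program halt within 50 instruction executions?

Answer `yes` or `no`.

Answer: yes

Derivation:
Step 1: PC=0 exec 'ADD B, 5'. After: A=0 B=5 C=0 D=0 ZF=0 PC=1
Step 2: PC=1 exec 'SUB B, 1'. After: A=0 B=4 C=0 D=0 ZF=0 PC=2
Step 3: PC=2 exec 'MOV A, D'. After: A=0 B=4 C=0 D=0 ZF=0 PC=3
Step 4: PC=3 exec 'MOV B, -4'. After: A=0 B=-4 C=0 D=0 ZF=0 PC=4
Step 5: PC=4 exec 'MOV B, 9'. After: A=0 B=9 C=0 D=0 ZF=0 PC=5
Step 6: PC=5 exec 'MUL A, 7'. After: A=0 B=9 C=0 D=0 ZF=1 PC=6
Step 7: PC=6 exec 'SUB D, D'. After: A=0 B=9 C=0 D=0 ZF=1 PC=7
Step 8: PC=7 exec 'HALT'. After: A=0 B=9 C=0 D=0 ZF=1 PC=7 HALTED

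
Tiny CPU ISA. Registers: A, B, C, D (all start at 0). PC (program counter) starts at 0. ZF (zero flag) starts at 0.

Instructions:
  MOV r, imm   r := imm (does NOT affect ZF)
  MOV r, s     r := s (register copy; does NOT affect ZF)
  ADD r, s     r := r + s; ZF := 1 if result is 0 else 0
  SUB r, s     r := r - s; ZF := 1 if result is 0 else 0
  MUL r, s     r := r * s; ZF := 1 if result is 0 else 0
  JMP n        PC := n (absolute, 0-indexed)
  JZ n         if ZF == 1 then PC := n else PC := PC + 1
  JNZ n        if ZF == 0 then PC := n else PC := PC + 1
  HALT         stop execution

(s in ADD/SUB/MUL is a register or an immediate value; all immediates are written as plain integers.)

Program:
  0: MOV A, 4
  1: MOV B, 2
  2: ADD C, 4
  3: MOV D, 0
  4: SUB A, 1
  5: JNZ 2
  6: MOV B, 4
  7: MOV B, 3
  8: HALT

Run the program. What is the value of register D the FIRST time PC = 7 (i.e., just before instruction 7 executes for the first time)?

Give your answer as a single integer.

Step 1: PC=0 exec 'MOV A, 4'. After: A=4 B=0 C=0 D=0 ZF=0 PC=1
Step 2: PC=1 exec 'MOV B, 2'. After: A=4 B=2 C=0 D=0 ZF=0 PC=2
Step 3: PC=2 exec 'ADD C, 4'. After: A=4 B=2 C=4 D=0 ZF=0 PC=3
Step 4: PC=3 exec 'MOV D, 0'. After: A=4 B=2 C=4 D=0 ZF=0 PC=4
Step 5: PC=4 exec 'SUB A, 1'. After: A=3 B=2 C=4 D=0 ZF=0 PC=5
Step 6: PC=5 exec 'JNZ 2'. After: A=3 B=2 C=4 D=0 ZF=0 PC=2
Step 7: PC=2 exec 'ADD C, 4'. After: A=3 B=2 C=8 D=0 ZF=0 PC=3
Step 8: PC=3 exec 'MOV D, 0'. After: A=3 B=2 C=8 D=0 ZF=0 PC=4
Step 9: PC=4 exec 'SUB A, 1'. After: A=2 B=2 C=8 D=0 ZF=0 PC=5
Step 10: PC=5 exec 'JNZ 2'. After: A=2 B=2 C=8 D=0 ZF=0 PC=2
Step 11: PC=2 exec 'ADD C, 4'. After: A=2 B=2 C=12 D=0 ZF=0 PC=3
Step 12: PC=3 exec 'MOV D, 0'. After: A=2 B=2 C=12 D=0 ZF=0 PC=4
Step 13: PC=4 exec 'SUB A, 1'. After: A=1 B=2 C=12 D=0 ZF=0 PC=5
Step 14: PC=5 exec 'JNZ 2'. After: A=1 B=2 C=12 D=0 ZF=0 PC=2
Step 15: PC=2 exec 'ADD C, 4'. After: A=1 B=2 C=16 D=0 ZF=0 PC=3
Step 16: PC=3 exec 'MOV D, 0'. After: A=1 B=2 C=16 D=0 ZF=0 PC=4
Step 17: PC=4 exec 'SUB A, 1'. After: A=0 B=2 C=16 D=0 ZF=1 PC=5
Step 18: PC=5 exec 'JNZ 2'. After: A=0 B=2 C=16 D=0 ZF=1 PC=6
Step 19: PC=6 exec 'MOV B, 4'. After: A=0 B=4 C=16 D=0 ZF=1 PC=7
First time PC=7: D=0

0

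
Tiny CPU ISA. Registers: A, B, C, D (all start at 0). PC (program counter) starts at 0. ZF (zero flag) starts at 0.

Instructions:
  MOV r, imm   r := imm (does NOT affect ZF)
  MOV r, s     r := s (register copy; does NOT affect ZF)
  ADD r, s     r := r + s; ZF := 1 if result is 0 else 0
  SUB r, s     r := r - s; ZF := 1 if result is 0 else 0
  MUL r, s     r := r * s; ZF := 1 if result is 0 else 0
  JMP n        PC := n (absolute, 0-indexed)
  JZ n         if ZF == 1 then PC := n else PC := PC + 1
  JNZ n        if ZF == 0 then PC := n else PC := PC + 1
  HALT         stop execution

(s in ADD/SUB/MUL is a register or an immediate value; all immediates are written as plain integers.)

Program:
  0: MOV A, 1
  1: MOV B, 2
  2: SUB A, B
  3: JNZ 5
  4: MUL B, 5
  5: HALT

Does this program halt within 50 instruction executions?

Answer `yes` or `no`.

Answer: yes

Derivation:
Step 1: PC=0 exec 'MOV A, 1'. After: A=1 B=0 C=0 D=0 ZF=0 PC=1
Step 2: PC=1 exec 'MOV B, 2'. After: A=1 B=2 C=0 D=0 ZF=0 PC=2
Step 3: PC=2 exec 'SUB A, B'. After: A=-1 B=2 C=0 D=0 ZF=0 PC=3
Step 4: PC=3 exec 'JNZ 5'. After: A=-1 B=2 C=0 D=0 ZF=0 PC=5
Step 5: PC=5 exec 'HALT'. After: A=-1 B=2 C=0 D=0 ZF=0 PC=5 HALTED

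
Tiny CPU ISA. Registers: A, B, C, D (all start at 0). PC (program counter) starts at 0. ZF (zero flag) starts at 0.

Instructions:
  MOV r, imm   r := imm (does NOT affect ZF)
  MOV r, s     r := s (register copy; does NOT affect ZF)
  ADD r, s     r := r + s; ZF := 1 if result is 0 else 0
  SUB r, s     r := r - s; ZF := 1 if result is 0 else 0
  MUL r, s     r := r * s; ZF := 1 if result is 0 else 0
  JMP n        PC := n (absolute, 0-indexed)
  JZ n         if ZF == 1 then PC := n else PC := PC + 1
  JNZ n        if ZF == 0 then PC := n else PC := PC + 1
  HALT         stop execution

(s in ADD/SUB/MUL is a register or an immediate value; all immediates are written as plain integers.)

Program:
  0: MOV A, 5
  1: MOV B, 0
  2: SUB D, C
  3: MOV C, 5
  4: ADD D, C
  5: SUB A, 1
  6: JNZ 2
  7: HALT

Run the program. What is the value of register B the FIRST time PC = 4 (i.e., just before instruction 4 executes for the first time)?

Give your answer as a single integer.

Step 1: PC=0 exec 'MOV A, 5'. After: A=5 B=0 C=0 D=0 ZF=0 PC=1
Step 2: PC=1 exec 'MOV B, 0'. After: A=5 B=0 C=0 D=0 ZF=0 PC=2
Step 3: PC=2 exec 'SUB D, C'. After: A=5 B=0 C=0 D=0 ZF=1 PC=3
Step 4: PC=3 exec 'MOV C, 5'. After: A=5 B=0 C=5 D=0 ZF=1 PC=4
First time PC=4: B=0

0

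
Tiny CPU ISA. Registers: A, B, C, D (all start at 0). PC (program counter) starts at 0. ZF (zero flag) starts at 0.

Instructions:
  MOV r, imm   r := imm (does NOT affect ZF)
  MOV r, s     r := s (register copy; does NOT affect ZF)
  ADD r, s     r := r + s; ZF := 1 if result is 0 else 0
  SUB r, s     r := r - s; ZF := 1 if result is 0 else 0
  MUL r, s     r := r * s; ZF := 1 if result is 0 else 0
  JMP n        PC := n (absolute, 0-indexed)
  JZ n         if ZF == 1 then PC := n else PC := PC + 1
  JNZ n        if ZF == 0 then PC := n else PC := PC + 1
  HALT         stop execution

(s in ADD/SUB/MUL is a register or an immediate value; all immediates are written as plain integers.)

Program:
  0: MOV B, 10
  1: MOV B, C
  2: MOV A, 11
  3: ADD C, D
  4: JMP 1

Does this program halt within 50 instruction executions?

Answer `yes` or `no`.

Answer: no

Derivation:
Step 1: PC=0 exec 'MOV B, 10'. After: A=0 B=10 C=0 D=0 ZF=0 PC=1
Step 2: PC=1 exec 'MOV B, C'. After: A=0 B=0 C=0 D=0 ZF=0 PC=2
Step 3: PC=2 exec 'MOV A, 11'. After: A=11 B=0 C=0 D=0 ZF=0 PC=3
Step 4: PC=3 exec 'ADD C, D'. After: A=11 B=0 C=0 D=0 ZF=1 PC=4
Step 5: PC=4 exec 'JMP 1'. After: A=11 B=0 C=0 D=0 ZF=1 PC=1
Step 6: PC=1 exec 'MOV B, C'. After: A=11 B=0 C=0 D=0 ZF=1 PC=2
Step 7: PC=2 exec 'MOV A, 11'. After: A=11 B=0 C=0 D=0 ZF=1 PC=3
Step 8: PC=3 exec 'ADD C, D'. After: A=11 B=0 C=0 D=0 ZF=1 PC=4
State after step 8 equals state after step 4: the program is in a cycle of length 4 and will never halt.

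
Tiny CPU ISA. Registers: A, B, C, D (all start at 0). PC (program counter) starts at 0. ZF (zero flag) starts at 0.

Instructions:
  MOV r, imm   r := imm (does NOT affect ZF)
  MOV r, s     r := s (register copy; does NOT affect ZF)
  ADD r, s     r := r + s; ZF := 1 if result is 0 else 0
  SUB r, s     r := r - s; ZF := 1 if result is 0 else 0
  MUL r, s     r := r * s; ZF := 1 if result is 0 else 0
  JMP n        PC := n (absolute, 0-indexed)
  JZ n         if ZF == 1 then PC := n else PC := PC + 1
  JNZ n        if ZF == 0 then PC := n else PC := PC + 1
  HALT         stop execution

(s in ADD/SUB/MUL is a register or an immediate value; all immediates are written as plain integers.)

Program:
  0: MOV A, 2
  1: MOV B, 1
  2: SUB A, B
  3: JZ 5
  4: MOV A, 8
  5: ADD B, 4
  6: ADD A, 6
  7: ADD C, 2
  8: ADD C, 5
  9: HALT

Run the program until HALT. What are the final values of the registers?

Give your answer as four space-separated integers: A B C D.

Step 1: PC=0 exec 'MOV A, 2'. After: A=2 B=0 C=0 D=0 ZF=0 PC=1
Step 2: PC=1 exec 'MOV B, 1'. After: A=2 B=1 C=0 D=0 ZF=0 PC=2
Step 3: PC=2 exec 'SUB A, B'. After: A=1 B=1 C=0 D=0 ZF=0 PC=3
Step 4: PC=3 exec 'JZ 5'. After: A=1 B=1 C=0 D=0 ZF=0 PC=4
Step 5: PC=4 exec 'MOV A, 8'. After: A=8 B=1 C=0 D=0 ZF=0 PC=5
Step 6: PC=5 exec 'ADD B, 4'. After: A=8 B=5 C=0 D=0 ZF=0 PC=6
Step 7: PC=6 exec 'ADD A, 6'. After: A=14 B=5 C=0 D=0 ZF=0 PC=7
Step 8: PC=7 exec 'ADD C, 2'. After: A=14 B=5 C=2 D=0 ZF=0 PC=8
Step 9: PC=8 exec 'ADD C, 5'. After: A=14 B=5 C=7 D=0 ZF=0 PC=9
Step 10: PC=9 exec 'HALT'. After: A=14 B=5 C=7 D=0 ZF=0 PC=9 HALTED

Answer: 14 5 7 0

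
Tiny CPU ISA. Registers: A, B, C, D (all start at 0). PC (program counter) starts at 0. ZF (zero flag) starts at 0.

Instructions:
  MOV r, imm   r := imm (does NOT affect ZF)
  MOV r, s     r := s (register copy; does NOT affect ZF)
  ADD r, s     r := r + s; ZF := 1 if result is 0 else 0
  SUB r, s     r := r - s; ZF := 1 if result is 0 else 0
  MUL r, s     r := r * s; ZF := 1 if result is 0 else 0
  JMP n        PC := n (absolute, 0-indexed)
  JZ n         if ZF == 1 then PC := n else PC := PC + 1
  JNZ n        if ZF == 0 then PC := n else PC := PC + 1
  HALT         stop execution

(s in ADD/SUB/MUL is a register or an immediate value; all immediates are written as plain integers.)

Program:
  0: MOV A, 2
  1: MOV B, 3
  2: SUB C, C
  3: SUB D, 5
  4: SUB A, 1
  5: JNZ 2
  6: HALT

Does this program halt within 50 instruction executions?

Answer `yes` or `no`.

Answer: yes

Derivation:
Step 1: PC=0 exec 'MOV A, 2'. After: A=2 B=0 C=0 D=0 ZF=0 PC=1
Step 2: PC=1 exec 'MOV B, 3'. After: A=2 B=3 C=0 D=0 ZF=0 PC=2
Step 3: PC=2 exec 'SUB C, C'. After: A=2 B=3 C=0 D=0 ZF=1 PC=3
Step 4: PC=3 exec 'SUB D, 5'. After: A=2 B=3 C=0 D=-5 ZF=0 PC=4
Step 5: PC=4 exec 'SUB A, 1'. After: A=1 B=3 C=0 D=-5 ZF=0 PC=5
Step 6: PC=5 exec 'JNZ 2'. After: A=1 B=3 C=0 D=-5 ZF=0 PC=2
Step 7: PC=2 exec 'SUB C, C'. After: A=1 B=3 C=0 D=-5 ZF=1 PC=3
Step 8: PC=3 exec 'SUB D, 5'. After: A=1 B=3 C=0 D=-10 ZF=0 PC=4
Step 9: PC=4 exec 'SUB A, 1'. After: A=0 B=3 C=0 D=-10 ZF=1 PC=5
Step 10: PC=5 exec 'JNZ 2'. After: A=0 B=3 C=0 D=-10 ZF=1 PC=6
Step 11: PC=6 exec 'HALT'. After: A=0 B=3 C=0 D=-10 ZF=1 PC=6 HALTED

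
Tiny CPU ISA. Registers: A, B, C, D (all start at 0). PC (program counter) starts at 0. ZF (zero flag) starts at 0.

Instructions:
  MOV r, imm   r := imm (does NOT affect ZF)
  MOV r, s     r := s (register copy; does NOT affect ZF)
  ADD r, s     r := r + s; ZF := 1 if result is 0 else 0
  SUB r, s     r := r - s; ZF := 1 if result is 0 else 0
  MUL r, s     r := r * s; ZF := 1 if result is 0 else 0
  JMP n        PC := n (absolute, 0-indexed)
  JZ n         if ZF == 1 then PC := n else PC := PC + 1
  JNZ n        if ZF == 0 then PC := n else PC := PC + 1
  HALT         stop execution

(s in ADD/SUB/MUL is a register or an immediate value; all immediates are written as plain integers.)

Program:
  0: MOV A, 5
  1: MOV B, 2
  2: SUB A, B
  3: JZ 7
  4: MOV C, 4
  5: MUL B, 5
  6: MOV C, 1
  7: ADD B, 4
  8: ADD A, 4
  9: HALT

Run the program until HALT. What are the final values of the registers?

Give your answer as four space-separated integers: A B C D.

Answer: 7 14 1 0

Derivation:
Step 1: PC=0 exec 'MOV A, 5'. After: A=5 B=0 C=0 D=0 ZF=0 PC=1
Step 2: PC=1 exec 'MOV B, 2'. After: A=5 B=2 C=0 D=0 ZF=0 PC=2
Step 3: PC=2 exec 'SUB A, B'. After: A=3 B=2 C=0 D=0 ZF=0 PC=3
Step 4: PC=3 exec 'JZ 7'. After: A=3 B=2 C=0 D=0 ZF=0 PC=4
Step 5: PC=4 exec 'MOV C, 4'. After: A=3 B=2 C=4 D=0 ZF=0 PC=5
Step 6: PC=5 exec 'MUL B, 5'. After: A=3 B=10 C=4 D=0 ZF=0 PC=6
Step 7: PC=6 exec 'MOV C, 1'. After: A=3 B=10 C=1 D=0 ZF=0 PC=7
Step 8: PC=7 exec 'ADD B, 4'. After: A=3 B=14 C=1 D=0 ZF=0 PC=8
Step 9: PC=8 exec 'ADD A, 4'. After: A=7 B=14 C=1 D=0 ZF=0 PC=9
Step 10: PC=9 exec 'HALT'. After: A=7 B=14 C=1 D=0 ZF=0 PC=9 HALTED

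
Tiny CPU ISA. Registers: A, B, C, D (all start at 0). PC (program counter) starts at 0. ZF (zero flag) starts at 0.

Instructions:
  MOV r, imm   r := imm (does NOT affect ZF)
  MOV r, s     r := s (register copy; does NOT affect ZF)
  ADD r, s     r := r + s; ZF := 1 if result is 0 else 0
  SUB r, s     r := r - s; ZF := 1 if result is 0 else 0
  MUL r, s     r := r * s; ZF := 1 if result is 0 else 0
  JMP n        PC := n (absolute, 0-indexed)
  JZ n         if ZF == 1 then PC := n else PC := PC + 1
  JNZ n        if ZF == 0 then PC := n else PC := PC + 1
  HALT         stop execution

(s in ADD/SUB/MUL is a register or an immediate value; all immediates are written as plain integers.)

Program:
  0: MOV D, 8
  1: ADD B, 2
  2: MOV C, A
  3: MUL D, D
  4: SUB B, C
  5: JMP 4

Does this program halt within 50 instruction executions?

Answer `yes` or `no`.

Answer: no

Derivation:
Step 1: PC=0 exec 'MOV D, 8'. After: A=0 B=0 C=0 D=8 ZF=0 PC=1
Step 2: PC=1 exec 'ADD B, 2'. After: A=0 B=2 C=0 D=8 ZF=0 PC=2
Step 3: PC=2 exec 'MOV C, A'. After: A=0 B=2 C=0 D=8 ZF=0 PC=3
Step 4: PC=3 exec 'MUL D, D'. After: A=0 B=2 C=0 D=64 ZF=0 PC=4
Step 5: PC=4 exec 'SUB B, C'. After: A=0 B=2 C=0 D=64 ZF=0 PC=5
Step 6: PC=5 exec 'JMP 4'. After: A=0 B=2 C=0 D=64 ZF=0 PC=4
State after step 6 equals state after step 4: the program is in a cycle of length 2 and will never halt.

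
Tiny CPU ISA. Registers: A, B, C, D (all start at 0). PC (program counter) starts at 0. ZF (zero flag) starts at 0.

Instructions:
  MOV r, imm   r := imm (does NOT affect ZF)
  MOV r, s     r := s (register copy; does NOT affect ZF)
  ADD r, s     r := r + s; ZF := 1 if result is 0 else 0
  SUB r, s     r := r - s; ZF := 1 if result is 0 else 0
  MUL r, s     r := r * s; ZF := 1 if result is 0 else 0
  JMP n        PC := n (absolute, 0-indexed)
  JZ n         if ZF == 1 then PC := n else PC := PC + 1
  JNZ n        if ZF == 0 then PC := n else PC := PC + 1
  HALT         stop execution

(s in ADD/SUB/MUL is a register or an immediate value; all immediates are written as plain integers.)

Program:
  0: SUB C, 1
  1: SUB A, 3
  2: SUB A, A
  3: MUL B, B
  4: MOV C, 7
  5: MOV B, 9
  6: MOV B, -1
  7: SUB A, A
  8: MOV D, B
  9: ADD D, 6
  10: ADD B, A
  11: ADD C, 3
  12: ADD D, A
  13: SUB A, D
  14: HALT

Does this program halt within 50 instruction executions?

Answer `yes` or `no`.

Answer: yes

Derivation:
Step 1: PC=0 exec 'SUB C, 1'. After: A=0 B=0 C=-1 D=0 ZF=0 PC=1
Step 2: PC=1 exec 'SUB A, 3'. After: A=-3 B=0 C=-1 D=0 ZF=0 PC=2
Step 3: PC=2 exec 'SUB A, A'. After: A=0 B=0 C=-1 D=0 ZF=1 PC=3
Step 4: PC=3 exec 'MUL B, B'. After: A=0 B=0 C=-1 D=0 ZF=1 PC=4
Step 5: PC=4 exec 'MOV C, 7'. After: A=0 B=0 C=7 D=0 ZF=1 PC=5
Step 6: PC=5 exec 'MOV B, 9'. After: A=0 B=9 C=7 D=0 ZF=1 PC=6
Step 7: PC=6 exec 'MOV B, -1'. After: A=0 B=-1 C=7 D=0 ZF=1 PC=7
Step 8: PC=7 exec 'SUB A, A'. After: A=0 B=-1 C=7 D=0 ZF=1 PC=8
Step 9: PC=8 exec 'MOV D, B'. After: A=0 B=-1 C=7 D=-1 ZF=1 PC=9
Step 10: PC=9 exec 'ADD D, 6'. After: A=0 B=-1 C=7 D=5 ZF=0 PC=10
Step 11: PC=10 exec 'ADD B, A'. After: A=0 B=-1 C=7 D=5 ZF=0 PC=11
Step 12: PC=11 exec 'ADD C, 3'. After: A=0 B=-1 C=10 D=5 ZF=0 PC=12
Step 13: PC=12 exec 'ADD D, A'. After: A=0 B=-1 C=10 D=5 ZF=0 PC=13
Step 14: PC=13 exec 'SUB A, D'. After: A=-5 B=-1 C=10 D=5 ZF=0 PC=14
Step 15: PC=14 exec 'HALT'. After: A=-5 B=-1 C=10 D=5 ZF=0 PC=14 HALTED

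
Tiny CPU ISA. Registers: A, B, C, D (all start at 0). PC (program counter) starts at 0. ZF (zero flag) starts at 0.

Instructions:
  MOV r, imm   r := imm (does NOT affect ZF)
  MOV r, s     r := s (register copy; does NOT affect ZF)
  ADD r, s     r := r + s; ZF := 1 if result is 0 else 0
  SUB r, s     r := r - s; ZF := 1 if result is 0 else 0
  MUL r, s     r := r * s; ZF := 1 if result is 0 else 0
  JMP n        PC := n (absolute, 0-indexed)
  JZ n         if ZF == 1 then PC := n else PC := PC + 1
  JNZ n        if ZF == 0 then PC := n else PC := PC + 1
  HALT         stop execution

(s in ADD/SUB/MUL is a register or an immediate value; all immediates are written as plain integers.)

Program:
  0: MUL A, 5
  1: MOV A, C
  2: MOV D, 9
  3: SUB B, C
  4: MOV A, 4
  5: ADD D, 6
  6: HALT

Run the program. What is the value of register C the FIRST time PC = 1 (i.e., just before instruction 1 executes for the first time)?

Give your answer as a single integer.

Step 1: PC=0 exec 'MUL A, 5'. After: A=0 B=0 C=0 D=0 ZF=1 PC=1
First time PC=1: C=0

0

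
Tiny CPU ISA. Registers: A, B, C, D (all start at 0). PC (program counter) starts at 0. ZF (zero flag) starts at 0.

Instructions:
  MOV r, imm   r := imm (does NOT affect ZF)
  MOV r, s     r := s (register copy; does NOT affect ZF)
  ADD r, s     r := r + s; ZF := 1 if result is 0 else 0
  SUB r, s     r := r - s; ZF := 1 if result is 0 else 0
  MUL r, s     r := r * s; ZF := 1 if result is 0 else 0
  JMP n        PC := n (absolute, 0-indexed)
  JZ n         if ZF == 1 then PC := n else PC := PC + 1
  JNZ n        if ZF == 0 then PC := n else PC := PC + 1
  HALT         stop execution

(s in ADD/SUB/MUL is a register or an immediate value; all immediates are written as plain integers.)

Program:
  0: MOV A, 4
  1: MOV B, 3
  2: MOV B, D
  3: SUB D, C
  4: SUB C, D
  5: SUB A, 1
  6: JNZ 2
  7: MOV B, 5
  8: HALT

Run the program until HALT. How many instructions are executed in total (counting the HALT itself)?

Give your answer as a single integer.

Step 1: PC=0 exec 'MOV A, 4'. After: A=4 B=0 C=0 D=0 ZF=0 PC=1
Step 2: PC=1 exec 'MOV B, 3'. After: A=4 B=3 C=0 D=0 ZF=0 PC=2
Step 3: PC=2 exec 'MOV B, D'. After: A=4 B=0 C=0 D=0 ZF=0 PC=3
Step 4: PC=3 exec 'SUB D, C'. After: A=4 B=0 C=0 D=0 ZF=1 PC=4
Step 5: PC=4 exec 'SUB C, D'. After: A=4 B=0 C=0 D=0 ZF=1 PC=5
Step 6: PC=5 exec 'SUB A, 1'. After: A=3 B=0 C=0 D=0 ZF=0 PC=6
Step 7: PC=6 exec 'JNZ 2'. After: A=3 B=0 C=0 D=0 ZF=0 PC=2
Step 8: PC=2 exec 'MOV B, D'. After: A=3 B=0 C=0 D=0 ZF=0 PC=3
Step 9: PC=3 exec 'SUB D, C'. After: A=3 B=0 C=0 D=0 ZF=1 PC=4
Step 10: PC=4 exec 'SUB C, D'. After: A=3 B=0 C=0 D=0 ZF=1 PC=5
Step 11: PC=5 exec 'SUB A, 1'. After: A=2 B=0 C=0 D=0 ZF=0 PC=6
Step 12: PC=6 exec 'JNZ 2'. After: A=2 B=0 C=0 D=0 ZF=0 PC=2
Step 13: PC=2 exec 'MOV B, D'. After: A=2 B=0 C=0 D=0 ZF=0 PC=3
Step 14: PC=3 exec 'SUB D, C'. After: A=2 B=0 C=0 D=0 ZF=1 PC=4
Step 15: PC=4 exec 'SUB C, D'. After: A=2 B=0 C=0 D=0 ZF=1 PC=5
Step 16: PC=5 exec 'SUB A, 1'. After: A=1 B=0 C=0 D=0 ZF=0 PC=6
Step 17: PC=6 exec 'JNZ 2'. After: A=1 B=0 C=0 D=0 ZF=0 PC=2
Step 18: PC=2 exec 'MOV B, D'. After: A=1 B=0 C=0 D=0 ZF=0 PC=3
Step 19: PC=3 exec 'SUB D, C'. After: A=1 B=0 C=0 D=0 ZF=1 PC=4
Step 20: PC=4 exec 'SUB C, D'. After: A=1 B=0 C=0 D=0 ZF=1 PC=5
Step 21: PC=5 exec 'SUB A, 1'. After: A=0 B=0 C=0 D=0 ZF=1 PC=6
Step 22: PC=6 exec 'JNZ 2'. After: A=0 B=0 C=0 D=0 ZF=1 PC=7
Step 23: PC=7 exec 'MOV B, 5'. After: A=0 B=5 C=0 D=0 ZF=1 PC=8
Step 24: PC=8 exec 'HALT'. After: A=0 B=5 C=0 D=0 ZF=1 PC=8 HALTED
Total instructions executed: 24

Answer: 24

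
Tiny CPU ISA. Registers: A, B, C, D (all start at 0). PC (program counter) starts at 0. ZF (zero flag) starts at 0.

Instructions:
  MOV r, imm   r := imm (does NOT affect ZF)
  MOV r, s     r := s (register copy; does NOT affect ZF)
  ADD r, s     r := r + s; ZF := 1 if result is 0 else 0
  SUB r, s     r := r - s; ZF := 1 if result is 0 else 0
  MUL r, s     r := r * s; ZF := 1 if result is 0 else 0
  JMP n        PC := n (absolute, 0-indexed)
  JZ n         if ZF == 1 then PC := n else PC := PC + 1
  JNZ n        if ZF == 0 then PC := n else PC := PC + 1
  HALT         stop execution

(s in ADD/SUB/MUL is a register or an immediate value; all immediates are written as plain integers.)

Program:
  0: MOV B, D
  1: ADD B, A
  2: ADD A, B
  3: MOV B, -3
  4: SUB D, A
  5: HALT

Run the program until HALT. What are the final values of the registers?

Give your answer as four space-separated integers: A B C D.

Answer: 0 -3 0 0

Derivation:
Step 1: PC=0 exec 'MOV B, D'. After: A=0 B=0 C=0 D=0 ZF=0 PC=1
Step 2: PC=1 exec 'ADD B, A'. After: A=0 B=0 C=0 D=0 ZF=1 PC=2
Step 3: PC=2 exec 'ADD A, B'. After: A=0 B=0 C=0 D=0 ZF=1 PC=3
Step 4: PC=3 exec 'MOV B, -3'. After: A=0 B=-3 C=0 D=0 ZF=1 PC=4
Step 5: PC=4 exec 'SUB D, A'. After: A=0 B=-3 C=0 D=0 ZF=1 PC=5
Step 6: PC=5 exec 'HALT'. After: A=0 B=-3 C=0 D=0 ZF=1 PC=5 HALTED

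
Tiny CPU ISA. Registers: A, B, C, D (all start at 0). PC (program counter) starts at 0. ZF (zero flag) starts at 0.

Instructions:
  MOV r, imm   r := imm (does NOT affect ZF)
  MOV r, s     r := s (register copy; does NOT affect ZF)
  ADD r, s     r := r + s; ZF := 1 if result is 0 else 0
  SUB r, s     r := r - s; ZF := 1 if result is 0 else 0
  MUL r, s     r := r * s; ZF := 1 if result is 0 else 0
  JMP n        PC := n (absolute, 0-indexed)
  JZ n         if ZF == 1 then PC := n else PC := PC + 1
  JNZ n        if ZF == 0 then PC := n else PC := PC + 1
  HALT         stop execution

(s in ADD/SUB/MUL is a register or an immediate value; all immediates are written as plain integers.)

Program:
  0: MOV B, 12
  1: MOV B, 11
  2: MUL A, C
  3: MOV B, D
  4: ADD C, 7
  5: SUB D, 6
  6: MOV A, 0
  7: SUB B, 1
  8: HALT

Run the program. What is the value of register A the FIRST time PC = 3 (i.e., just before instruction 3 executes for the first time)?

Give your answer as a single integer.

Step 1: PC=0 exec 'MOV B, 12'. After: A=0 B=12 C=0 D=0 ZF=0 PC=1
Step 2: PC=1 exec 'MOV B, 11'. After: A=0 B=11 C=0 D=0 ZF=0 PC=2
Step 3: PC=2 exec 'MUL A, C'. After: A=0 B=11 C=0 D=0 ZF=1 PC=3
First time PC=3: A=0

0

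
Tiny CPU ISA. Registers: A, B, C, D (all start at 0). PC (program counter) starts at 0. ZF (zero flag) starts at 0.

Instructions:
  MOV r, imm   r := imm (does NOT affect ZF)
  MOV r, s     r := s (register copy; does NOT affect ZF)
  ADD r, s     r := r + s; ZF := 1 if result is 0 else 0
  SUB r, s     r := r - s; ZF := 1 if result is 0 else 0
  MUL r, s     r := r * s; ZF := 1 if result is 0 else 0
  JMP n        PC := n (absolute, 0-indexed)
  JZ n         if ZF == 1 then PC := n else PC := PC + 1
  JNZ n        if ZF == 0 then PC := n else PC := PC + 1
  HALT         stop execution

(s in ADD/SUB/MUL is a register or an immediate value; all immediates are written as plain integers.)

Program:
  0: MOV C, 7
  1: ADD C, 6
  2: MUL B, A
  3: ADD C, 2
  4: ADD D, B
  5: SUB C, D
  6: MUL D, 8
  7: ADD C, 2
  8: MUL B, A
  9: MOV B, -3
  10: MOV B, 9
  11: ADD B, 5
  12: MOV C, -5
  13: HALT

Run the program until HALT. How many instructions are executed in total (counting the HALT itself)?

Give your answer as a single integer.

Answer: 14

Derivation:
Step 1: PC=0 exec 'MOV C, 7'. After: A=0 B=0 C=7 D=0 ZF=0 PC=1
Step 2: PC=1 exec 'ADD C, 6'. After: A=0 B=0 C=13 D=0 ZF=0 PC=2
Step 3: PC=2 exec 'MUL B, A'. After: A=0 B=0 C=13 D=0 ZF=1 PC=3
Step 4: PC=3 exec 'ADD C, 2'. After: A=0 B=0 C=15 D=0 ZF=0 PC=4
Step 5: PC=4 exec 'ADD D, B'. After: A=0 B=0 C=15 D=0 ZF=1 PC=5
Step 6: PC=5 exec 'SUB C, D'. After: A=0 B=0 C=15 D=0 ZF=0 PC=6
Step 7: PC=6 exec 'MUL D, 8'. After: A=0 B=0 C=15 D=0 ZF=1 PC=7
Step 8: PC=7 exec 'ADD C, 2'. After: A=0 B=0 C=17 D=0 ZF=0 PC=8
Step 9: PC=8 exec 'MUL B, A'. After: A=0 B=0 C=17 D=0 ZF=1 PC=9
Step 10: PC=9 exec 'MOV B, -3'. After: A=0 B=-3 C=17 D=0 ZF=1 PC=10
Step 11: PC=10 exec 'MOV B, 9'. After: A=0 B=9 C=17 D=0 ZF=1 PC=11
Step 12: PC=11 exec 'ADD B, 5'. After: A=0 B=14 C=17 D=0 ZF=0 PC=12
Step 13: PC=12 exec 'MOV C, -5'. After: A=0 B=14 C=-5 D=0 ZF=0 PC=13
Step 14: PC=13 exec 'HALT'. After: A=0 B=14 C=-5 D=0 ZF=0 PC=13 HALTED
Total instructions executed: 14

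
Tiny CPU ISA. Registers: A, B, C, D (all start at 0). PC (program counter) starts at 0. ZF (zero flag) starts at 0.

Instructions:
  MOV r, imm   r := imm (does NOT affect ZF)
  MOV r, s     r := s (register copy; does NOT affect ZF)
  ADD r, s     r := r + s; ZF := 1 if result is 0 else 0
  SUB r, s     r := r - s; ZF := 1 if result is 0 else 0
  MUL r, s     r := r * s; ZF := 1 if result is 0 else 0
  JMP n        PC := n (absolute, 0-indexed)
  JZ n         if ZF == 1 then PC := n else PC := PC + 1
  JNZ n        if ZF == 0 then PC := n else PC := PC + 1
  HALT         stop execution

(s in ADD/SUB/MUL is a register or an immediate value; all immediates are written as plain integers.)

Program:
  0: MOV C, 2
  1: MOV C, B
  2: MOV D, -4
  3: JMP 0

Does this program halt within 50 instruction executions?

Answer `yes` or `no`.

Step 1: PC=0 exec 'MOV C, 2'. After: A=0 B=0 C=2 D=0 ZF=0 PC=1
Step 2: PC=1 exec 'MOV C, B'. After: A=0 B=0 C=0 D=0 ZF=0 PC=2
Step 3: PC=2 exec 'MOV D, -4'. After: A=0 B=0 C=0 D=-4 ZF=0 PC=3
Step 4: PC=3 exec 'JMP 0'. After: A=0 B=0 C=0 D=-4 ZF=0 PC=0
Step 5: PC=0 exec 'MOV C, 2'. After: A=0 B=0 C=2 D=-4 ZF=0 PC=1
Step 6: PC=1 exec 'MOV C, B'. After: A=0 B=0 C=0 D=-4 ZF=0 PC=2
Step 7: PC=2 exec 'MOV D, -4'. After: A=0 B=0 C=0 D=-4 ZF=0 PC=3
State after step 7 equals state after step 3: the program is in a cycle of length 4 and will never halt.

Answer: no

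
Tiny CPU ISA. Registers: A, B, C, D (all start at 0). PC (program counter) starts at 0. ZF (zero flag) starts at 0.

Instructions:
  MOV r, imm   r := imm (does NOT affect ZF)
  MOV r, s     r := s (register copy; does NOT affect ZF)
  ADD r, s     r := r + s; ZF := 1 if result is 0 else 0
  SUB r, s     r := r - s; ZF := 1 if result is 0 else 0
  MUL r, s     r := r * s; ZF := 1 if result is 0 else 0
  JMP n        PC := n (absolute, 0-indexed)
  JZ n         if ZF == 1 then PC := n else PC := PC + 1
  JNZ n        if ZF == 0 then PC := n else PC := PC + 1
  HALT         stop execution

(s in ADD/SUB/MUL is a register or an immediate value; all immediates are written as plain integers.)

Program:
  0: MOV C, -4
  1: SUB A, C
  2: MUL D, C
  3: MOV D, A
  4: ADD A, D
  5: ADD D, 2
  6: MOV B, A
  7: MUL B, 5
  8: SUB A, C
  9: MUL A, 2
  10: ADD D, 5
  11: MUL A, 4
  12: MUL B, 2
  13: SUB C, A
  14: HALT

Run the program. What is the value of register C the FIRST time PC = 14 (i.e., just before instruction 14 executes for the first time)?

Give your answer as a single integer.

Step 1: PC=0 exec 'MOV C, -4'. After: A=0 B=0 C=-4 D=0 ZF=0 PC=1
Step 2: PC=1 exec 'SUB A, C'. After: A=4 B=0 C=-4 D=0 ZF=0 PC=2
Step 3: PC=2 exec 'MUL D, C'. After: A=4 B=0 C=-4 D=0 ZF=1 PC=3
Step 4: PC=3 exec 'MOV D, A'. After: A=4 B=0 C=-4 D=4 ZF=1 PC=4
Step 5: PC=4 exec 'ADD A, D'. After: A=8 B=0 C=-4 D=4 ZF=0 PC=5
Step 6: PC=5 exec 'ADD D, 2'. After: A=8 B=0 C=-4 D=6 ZF=0 PC=6
Step 7: PC=6 exec 'MOV B, A'. After: A=8 B=8 C=-4 D=6 ZF=0 PC=7
Step 8: PC=7 exec 'MUL B, 5'. After: A=8 B=40 C=-4 D=6 ZF=0 PC=8
Step 9: PC=8 exec 'SUB A, C'. After: A=12 B=40 C=-4 D=6 ZF=0 PC=9
Step 10: PC=9 exec 'MUL A, 2'. After: A=24 B=40 C=-4 D=6 ZF=0 PC=10
Step 11: PC=10 exec 'ADD D, 5'. After: A=24 B=40 C=-4 D=11 ZF=0 PC=11
Step 12: PC=11 exec 'MUL A, 4'. After: A=96 B=40 C=-4 D=11 ZF=0 PC=12
Step 13: PC=12 exec 'MUL B, 2'. After: A=96 B=80 C=-4 D=11 ZF=0 PC=13
Step 14: PC=13 exec 'SUB C, A'. After: A=96 B=80 C=-100 D=11 ZF=0 PC=14
First time PC=14: C=-100

-100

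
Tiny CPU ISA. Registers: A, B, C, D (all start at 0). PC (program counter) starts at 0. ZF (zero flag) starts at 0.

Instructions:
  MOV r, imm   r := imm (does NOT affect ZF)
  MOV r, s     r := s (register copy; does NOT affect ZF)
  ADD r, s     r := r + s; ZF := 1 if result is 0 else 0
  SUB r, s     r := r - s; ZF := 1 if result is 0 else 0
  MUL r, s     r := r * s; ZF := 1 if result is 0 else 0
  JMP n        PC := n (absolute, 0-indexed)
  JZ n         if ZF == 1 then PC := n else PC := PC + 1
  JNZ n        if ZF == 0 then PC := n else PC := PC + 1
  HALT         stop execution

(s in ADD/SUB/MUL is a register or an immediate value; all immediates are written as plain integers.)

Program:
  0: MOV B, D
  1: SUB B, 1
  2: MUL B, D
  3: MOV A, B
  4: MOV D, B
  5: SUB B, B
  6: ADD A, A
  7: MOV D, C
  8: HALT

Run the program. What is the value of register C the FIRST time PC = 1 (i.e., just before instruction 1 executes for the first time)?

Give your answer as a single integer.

Step 1: PC=0 exec 'MOV B, D'. After: A=0 B=0 C=0 D=0 ZF=0 PC=1
First time PC=1: C=0

0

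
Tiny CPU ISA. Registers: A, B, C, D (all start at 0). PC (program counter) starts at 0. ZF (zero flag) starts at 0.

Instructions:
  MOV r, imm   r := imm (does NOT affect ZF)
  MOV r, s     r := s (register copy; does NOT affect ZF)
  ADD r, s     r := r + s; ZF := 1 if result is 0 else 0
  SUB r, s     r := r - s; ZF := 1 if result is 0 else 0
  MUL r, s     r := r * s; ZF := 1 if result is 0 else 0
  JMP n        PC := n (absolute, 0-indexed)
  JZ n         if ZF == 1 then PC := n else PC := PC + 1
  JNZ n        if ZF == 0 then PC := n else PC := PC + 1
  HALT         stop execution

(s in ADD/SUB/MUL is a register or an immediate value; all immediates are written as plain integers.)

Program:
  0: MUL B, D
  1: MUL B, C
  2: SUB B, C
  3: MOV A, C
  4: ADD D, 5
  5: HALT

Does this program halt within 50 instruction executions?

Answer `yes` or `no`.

Step 1: PC=0 exec 'MUL B, D'. After: A=0 B=0 C=0 D=0 ZF=1 PC=1
Step 2: PC=1 exec 'MUL B, C'. After: A=0 B=0 C=0 D=0 ZF=1 PC=2
Step 3: PC=2 exec 'SUB B, C'. After: A=0 B=0 C=0 D=0 ZF=1 PC=3
Step 4: PC=3 exec 'MOV A, C'. After: A=0 B=0 C=0 D=0 ZF=1 PC=4
Step 5: PC=4 exec 'ADD D, 5'. After: A=0 B=0 C=0 D=5 ZF=0 PC=5
Step 6: PC=5 exec 'HALT'. After: A=0 B=0 C=0 D=5 ZF=0 PC=5 HALTED

Answer: yes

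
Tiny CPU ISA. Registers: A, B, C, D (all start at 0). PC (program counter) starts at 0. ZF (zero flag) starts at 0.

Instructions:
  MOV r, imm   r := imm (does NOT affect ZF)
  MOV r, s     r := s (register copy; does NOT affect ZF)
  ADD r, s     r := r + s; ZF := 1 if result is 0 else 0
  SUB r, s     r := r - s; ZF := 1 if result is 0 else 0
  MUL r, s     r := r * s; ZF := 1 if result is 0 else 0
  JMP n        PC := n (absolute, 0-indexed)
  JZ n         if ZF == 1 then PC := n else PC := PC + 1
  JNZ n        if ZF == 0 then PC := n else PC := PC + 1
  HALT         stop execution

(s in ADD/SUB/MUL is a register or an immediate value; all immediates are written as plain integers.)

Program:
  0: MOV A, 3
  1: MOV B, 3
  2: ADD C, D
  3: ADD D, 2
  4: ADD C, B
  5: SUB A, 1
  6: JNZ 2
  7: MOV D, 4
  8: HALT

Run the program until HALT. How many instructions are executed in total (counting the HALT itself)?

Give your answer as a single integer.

Step 1: PC=0 exec 'MOV A, 3'. After: A=3 B=0 C=0 D=0 ZF=0 PC=1
Step 2: PC=1 exec 'MOV B, 3'. After: A=3 B=3 C=0 D=0 ZF=0 PC=2
Step 3: PC=2 exec 'ADD C, D'. After: A=3 B=3 C=0 D=0 ZF=1 PC=3
Step 4: PC=3 exec 'ADD D, 2'. After: A=3 B=3 C=0 D=2 ZF=0 PC=4
Step 5: PC=4 exec 'ADD C, B'. After: A=3 B=3 C=3 D=2 ZF=0 PC=5
Step 6: PC=5 exec 'SUB A, 1'. After: A=2 B=3 C=3 D=2 ZF=0 PC=6
Step 7: PC=6 exec 'JNZ 2'. After: A=2 B=3 C=3 D=2 ZF=0 PC=2
Step 8: PC=2 exec 'ADD C, D'. After: A=2 B=3 C=5 D=2 ZF=0 PC=3
Step 9: PC=3 exec 'ADD D, 2'. After: A=2 B=3 C=5 D=4 ZF=0 PC=4
Step 10: PC=4 exec 'ADD C, B'. After: A=2 B=3 C=8 D=4 ZF=0 PC=5
Step 11: PC=5 exec 'SUB A, 1'. After: A=1 B=3 C=8 D=4 ZF=0 PC=6
Step 12: PC=6 exec 'JNZ 2'. After: A=1 B=3 C=8 D=4 ZF=0 PC=2
Step 13: PC=2 exec 'ADD C, D'. After: A=1 B=3 C=12 D=4 ZF=0 PC=3
Step 14: PC=3 exec 'ADD D, 2'. After: A=1 B=3 C=12 D=6 ZF=0 PC=4
Step 15: PC=4 exec 'ADD C, B'. After: A=1 B=3 C=15 D=6 ZF=0 PC=5
Step 16: PC=5 exec 'SUB A, 1'. After: A=0 B=3 C=15 D=6 ZF=1 PC=6
Step 17: PC=6 exec 'JNZ 2'. After: A=0 B=3 C=15 D=6 ZF=1 PC=7
Step 18: PC=7 exec 'MOV D, 4'. After: A=0 B=3 C=15 D=4 ZF=1 PC=8
Step 19: PC=8 exec 'HALT'. After: A=0 B=3 C=15 D=4 ZF=1 PC=8 HALTED
Total instructions executed: 19

Answer: 19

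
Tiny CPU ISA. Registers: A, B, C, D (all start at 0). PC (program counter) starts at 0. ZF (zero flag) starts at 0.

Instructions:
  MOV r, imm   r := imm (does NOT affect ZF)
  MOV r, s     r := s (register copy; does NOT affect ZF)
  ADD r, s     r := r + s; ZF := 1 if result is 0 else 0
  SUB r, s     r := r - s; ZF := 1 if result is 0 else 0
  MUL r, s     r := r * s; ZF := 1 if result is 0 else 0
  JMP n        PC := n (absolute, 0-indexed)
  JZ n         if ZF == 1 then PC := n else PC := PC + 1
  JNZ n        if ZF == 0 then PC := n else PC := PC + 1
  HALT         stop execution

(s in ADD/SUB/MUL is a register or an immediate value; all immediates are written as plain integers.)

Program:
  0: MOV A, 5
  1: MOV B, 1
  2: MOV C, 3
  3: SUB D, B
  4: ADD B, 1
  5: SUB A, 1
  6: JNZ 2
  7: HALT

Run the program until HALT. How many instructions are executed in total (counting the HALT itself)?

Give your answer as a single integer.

Step 1: PC=0 exec 'MOV A, 5'. After: A=5 B=0 C=0 D=0 ZF=0 PC=1
Step 2: PC=1 exec 'MOV B, 1'. After: A=5 B=1 C=0 D=0 ZF=0 PC=2
Step 3: PC=2 exec 'MOV C, 3'. After: A=5 B=1 C=3 D=0 ZF=0 PC=3
Step 4: PC=3 exec 'SUB D, B'. After: A=5 B=1 C=3 D=-1 ZF=0 PC=4
Step 5: PC=4 exec 'ADD B, 1'. After: A=5 B=2 C=3 D=-1 ZF=0 PC=5
Step 6: PC=5 exec 'SUB A, 1'. After: A=4 B=2 C=3 D=-1 ZF=0 PC=6
Step 7: PC=6 exec 'JNZ 2'. After: A=4 B=2 C=3 D=-1 ZF=0 PC=2
Step 8: PC=2 exec 'MOV C, 3'. After: A=4 B=2 C=3 D=-1 ZF=0 PC=3
Step 9: PC=3 exec 'SUB D, B'. After: A=4 B=2 C=3 D=-3 ZF=0 PC=4
Step 10: PC=4 exec 'ADD B, 1'. After: A=4 B=3 C=3 D=-3 ZF=0 PC=5
Step 11: PC=5 exec 'SUB A, 1'. After: A=3 B=3 C=3 D=-3 ZF=0 PC=6
Step 12: PC=6 exec 'JNZ 2'. After: A=3 B=3 C=3 D=-3 ZF=0 PC=2
Step 13: PC=2 exec 'MOV C, 3'. After: A=3 B=3 C=3 D=-3 ZF=0 PC=3
Step 14: PC=3 exec 'SUB D, B'. After: A=3 B=3 C=3 D=-6 ZF=0 PC=4
Step 15: PC=4 exec 'ADD B, 1'. After: A=3 B=4 C=3 D=-6 ZF=0 PC=5
Step 16: PC=5 exec 'SUB A, 1'. After: A=2 B=4 C=3 D=-6 ZF=0 PC=6
Step 17: PC=6 exec 'JNZ 2'. After: A=2 B=4 C=3 D=-6 ZF=0 PC=2
Step 18: PC=2 exec 'MOV C, 3'. After: A=2 B=4 C=3 D=-6 ZF=0 PC=3
Step 19: PC=3 exec 'SUB D, B'. After: A=2 B=4 C=3 D=-10 ZF=0 PC=4
Step 20: PC=4 exec 'ADD B, 1'. After: A=2 B=5 C=3 D=-10 ZF=0 PC=5
Step 21: PC=5 exec 'SUB A, 1'. After: A=1 B=5 C=3 D=-10 ZF=0 PC=6
Step 22: PC=6 exec 'JNZ 2'. After: A=1 B=5 C=3 D=-10 ZF=0 PC=2
Step 23: PC=2 exec 'MOV C, 3'. After: A=1 B=5 C=3 D=-10 ZF=0 PC=3
Step 24: PC=3 exec 'SUB D, B'. After: A=1 B=5 C=3 D=-15 ZF=0 PC=4
Step 25: PC=4 exec 'ADD B, 1'. After: A=1 B=6 C=3 D=-15 ZF=0 PC=5
Step 26: PC=5 exec 'SUB A, 1'. After: A=0 B=6 C=3 D=-15 ZF=1 PC=6
Step 27: PC=6 exec 'JNZ 2'. After: A=0 B=6 C=3 D=-15 ZF=1 PC=7
Step 28: PC=7 exec 'HALT'. After: A=0 B=6 C=3 D=-15 ZF=1 PC=7 HALTED
Total instructions executed: 28

Answer: 28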